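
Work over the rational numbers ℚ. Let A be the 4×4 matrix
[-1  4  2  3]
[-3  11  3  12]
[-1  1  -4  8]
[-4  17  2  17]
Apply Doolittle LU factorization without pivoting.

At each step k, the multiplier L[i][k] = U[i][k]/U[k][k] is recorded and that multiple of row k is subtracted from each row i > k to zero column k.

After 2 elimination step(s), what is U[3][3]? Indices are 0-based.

Step 1: pivot at (0,0) is -1.
  row1 ← row1 − (3)·row0  ⇒  L[1][0]=3, U row1=(0, -1, -3, 3)
  row2 ← row2 − (1)·row0  ⇒  L[2][0]=1, U row2=(0, -3, -6, 5)
  row3 ← row3 − (4)·row0  ⇒  L[3][0]=4, U row3=(0, 1, -6, 5)
Step 2: pivot at (1,1) is -1.
  row2 ← row2 − (3)·row1  ⇒  L[2][1]=3, U row2=(0, 0, 3, -4)
  row3 ← row3 − (-1)·row1  ⇒  L[3][1]=-1, U row3=(0, 0, -9, 8)

U[3][3] = 8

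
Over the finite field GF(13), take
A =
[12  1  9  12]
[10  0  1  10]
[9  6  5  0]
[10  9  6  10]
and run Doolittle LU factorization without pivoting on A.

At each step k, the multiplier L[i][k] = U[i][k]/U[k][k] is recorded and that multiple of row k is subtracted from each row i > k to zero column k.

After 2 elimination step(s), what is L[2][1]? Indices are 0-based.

[col 0] pivot 12
  R1 -= 3*R0 → (0, 10, 0, 0)  (L[1][0] := 3)
  R2 -= 4*R0 → (0, 2, 8, 4)  (L[2][0] := 4)
  R3 -= 3*R0 → (0, 6, 5, 0)  (L[3][0] := 3)
[col 1] pivot 10
  R2 -= 8*R1 → (0, 0, 8, 4)  (L[2][1] := 8)
  R3 -= 11*R1 → (0, 0, 5, 0)  (L[3][1] := 11)

L[2][1] = 8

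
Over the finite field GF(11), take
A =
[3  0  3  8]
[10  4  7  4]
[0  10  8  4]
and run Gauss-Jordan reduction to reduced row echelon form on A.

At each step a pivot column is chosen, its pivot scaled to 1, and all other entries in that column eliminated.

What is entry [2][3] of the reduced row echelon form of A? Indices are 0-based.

pivot(0,0)=3: scale R0 → (1, 0, 1, 10)
  clear (1,0): R1 −= (10)R0 → (0, 4, 8, 3)
pivot(1,1)=4: scale R1 → (0, 1, 2, 9)
  clear (2,1): R2 −= (10)R1 → (0, 0, 10, 2)
pivot(2,2)=10: scale R2 → (0, 0, 1, 9)
  clear (0,2): R0 −= (1)R2 → (1, 0, 0, 1)
  clear (1,2): R1 −= (2)R2 → (0, 1, 0, 2)

M[2][3] = 9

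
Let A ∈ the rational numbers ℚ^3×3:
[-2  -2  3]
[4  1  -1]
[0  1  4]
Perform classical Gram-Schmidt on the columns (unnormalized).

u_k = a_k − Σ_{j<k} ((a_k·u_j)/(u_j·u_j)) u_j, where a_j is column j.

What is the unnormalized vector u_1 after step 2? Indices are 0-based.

u_1 = (-6/5, -3/5, 1)

Step 1: u_0 = a_0 = (-2, 4, 0).
Step 2: u_1 = a_1 − (2/5)·u_0 = (-6/5, -3/5, 1).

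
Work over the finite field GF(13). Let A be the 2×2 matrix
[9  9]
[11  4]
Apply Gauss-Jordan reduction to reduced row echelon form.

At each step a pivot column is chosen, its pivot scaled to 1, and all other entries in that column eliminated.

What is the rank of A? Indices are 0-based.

rank = 2

pivot(0,0)=9: scale R0 → (1, 1)
  clear (1,0): R1 −= (11)R0 → (0, 6)
pivot(1,1)=6: scale R1 → (0, 1)
  clear (0,1): R0 −= (1)R1 → (1, 0)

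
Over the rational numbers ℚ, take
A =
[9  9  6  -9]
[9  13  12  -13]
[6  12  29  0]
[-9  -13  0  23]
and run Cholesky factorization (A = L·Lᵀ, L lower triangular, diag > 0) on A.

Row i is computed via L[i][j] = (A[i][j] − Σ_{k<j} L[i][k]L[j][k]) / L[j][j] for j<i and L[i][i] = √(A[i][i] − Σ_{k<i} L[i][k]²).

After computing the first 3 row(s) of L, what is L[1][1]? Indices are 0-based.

L[1][1] = 2

Step 1: L[0][0] = √(9) = 3.
  L[1][0] = (9) / L[0][0] = 3.
Step 2: L[1][1] = √(4) = 2.
  L[2][0] = (6) / L[0][0] = 2.
  L[2][1] = (6) / L[1][1] = 3.
Step 3: L[2][2] = √(16) = 4.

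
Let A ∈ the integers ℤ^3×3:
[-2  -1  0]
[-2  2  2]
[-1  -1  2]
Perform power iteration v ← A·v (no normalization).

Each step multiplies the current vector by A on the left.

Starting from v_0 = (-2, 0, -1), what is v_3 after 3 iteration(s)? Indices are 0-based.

v_0 = (-2, 0, -1).
v_1 = A·v_0 = (4, 2, 0).
v_2 = A·v_1 = (-10, -4, -6).
v_3 = A·v_2 = (24, 0, 2).

v_3 = (24, 0, 2)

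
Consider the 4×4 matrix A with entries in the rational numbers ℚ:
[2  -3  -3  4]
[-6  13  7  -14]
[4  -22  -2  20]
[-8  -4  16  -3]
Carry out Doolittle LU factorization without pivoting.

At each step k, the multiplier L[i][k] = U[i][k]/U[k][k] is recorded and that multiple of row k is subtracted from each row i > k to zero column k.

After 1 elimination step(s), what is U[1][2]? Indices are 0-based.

k=0: U[0][0]=2
  eliminate (1,0): mult=-3, new row 1: (0, 4, -2, -2); set L[1][0]=-3
  eliminate (2,0): mult=2, new row 2: (0, -16, 4, 12); set L[2][0]=2
  eliminate (3,0): mult=-4, new row 3: (0, -16, 4, 13); set L[3][0]=-4

U[1][2] = -2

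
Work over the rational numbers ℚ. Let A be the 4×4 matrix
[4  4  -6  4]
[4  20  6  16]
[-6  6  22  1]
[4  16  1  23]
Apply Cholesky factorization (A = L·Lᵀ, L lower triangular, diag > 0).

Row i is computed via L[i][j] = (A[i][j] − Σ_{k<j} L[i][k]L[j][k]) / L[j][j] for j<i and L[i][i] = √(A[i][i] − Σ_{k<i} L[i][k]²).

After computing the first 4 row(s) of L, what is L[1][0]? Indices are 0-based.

Step 1: L[0][0] = √(4) = 2.
  L[1][0] = (4) / L[0][0] = 2.
Step 2: L[1][1] = √(16) = 4.
  L[2][0] = (-6) / L[0][0] = -3.
  L[2][1] = (12) / L[1][1] = 3.
Step 3: L[2][2] = √(4) = 2.
  L[3][0] = (4) / L[0][0] = 2.
  L[3][1] = (12) / L[1][1] = 3.
  L[3][2] = (-2) / L[2][2] = -1.
Step 4: L[3][3] = √(9) = 3.

L[1][0] = 2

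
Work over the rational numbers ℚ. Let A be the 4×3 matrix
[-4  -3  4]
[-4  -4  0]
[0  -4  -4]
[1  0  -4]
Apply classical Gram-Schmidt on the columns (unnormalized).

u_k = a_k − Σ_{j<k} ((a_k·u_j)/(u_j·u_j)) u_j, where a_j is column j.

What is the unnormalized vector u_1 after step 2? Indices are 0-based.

u_1 = (13/33, -20/33, -4, -28/33)

Step 1: u_0 = a_0 = (-4, -4, 0, 1).
Step 2: u_1 = a_1 − (28/33)·u_0 = (13/33, -20/33, -4, -28/33).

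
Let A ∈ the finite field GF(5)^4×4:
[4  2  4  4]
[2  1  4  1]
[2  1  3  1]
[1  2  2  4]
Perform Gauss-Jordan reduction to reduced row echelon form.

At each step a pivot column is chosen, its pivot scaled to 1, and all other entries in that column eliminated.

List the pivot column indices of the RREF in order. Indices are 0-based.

pivot columns: 0, 1, 2, 3

[1] R0 /= 4  ⇒  (1, 3, 1, 1)
     R1 -= 2·R0  ⇒  (0, 0, 2, 4)
     R2 -= 2·R0  ⇒  (0, 0, 1, 4)
     R3 -= 1·R0  ⇒  (0, 4, 1, 3)
[2] R1 <-> R3
[2] R1 /= 4  ⇒  (0, 1, 4, 2)
     R0 -= 3·R1  ⇒  (1, 0, 4, 0)
[3] R2 /= 1  ⇒  (0, 0, 1, 4)
     R0 -= 4·R2  ⇒  (1, 0, 0, 4)
     R1 -= 4·R2  ⇒  (0, 1, 0, 1)
     R3 -= 2·R2  ⇒  (0, 0, 0, 1)
[4] R3 /= 1  ⇒  (0, 0, 0, 1)
     R0 -= 4·R3  ⇒  (1, 0, 0, 0)
     R1 -= 1·R3  ⇒  (0, 1, 0, 0)
     R2 -= 4·R3  ⇒  (0, 0, 1, 0)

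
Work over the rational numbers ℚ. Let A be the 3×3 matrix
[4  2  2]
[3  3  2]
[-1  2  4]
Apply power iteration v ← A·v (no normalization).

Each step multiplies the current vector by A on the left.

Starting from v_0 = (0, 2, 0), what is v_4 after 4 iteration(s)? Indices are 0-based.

v_0 = (0, 2, 0).
v_1 = A·v_0 = (4, 6, 4).
v_2 = A·v_1 = (36, 38, 24).
v_3 = A·v_2 = (268, 270, 136).
v_4 = A·v_3 = (1884, 1886, 816).

v_4 = (1884, 1886, 816)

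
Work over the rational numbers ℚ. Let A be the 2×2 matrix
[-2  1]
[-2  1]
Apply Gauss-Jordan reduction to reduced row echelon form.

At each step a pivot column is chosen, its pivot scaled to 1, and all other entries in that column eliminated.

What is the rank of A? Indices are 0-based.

step 1: normalize row 0 (÷-2) = (1, -1/2)
  row 1: subtract -2×row0 = (0, 0)
skip col 1 (zero from row 1)

rank = 1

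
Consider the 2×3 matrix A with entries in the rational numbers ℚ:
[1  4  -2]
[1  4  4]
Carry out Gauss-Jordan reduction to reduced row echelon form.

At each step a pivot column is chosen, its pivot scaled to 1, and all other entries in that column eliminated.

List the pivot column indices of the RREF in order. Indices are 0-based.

pivot columns: 0, 2

[1] R0 /= 1  ⇒  (1, 4, -2)
     R1 -= 1·R0  ⇒  (0, 0, 6)
column 1 empty below row 1
[2] R1 /= 6  ⇒  (0, 0, 1)
     R0 -= -2·R1  ⇒  (1, 4, 0)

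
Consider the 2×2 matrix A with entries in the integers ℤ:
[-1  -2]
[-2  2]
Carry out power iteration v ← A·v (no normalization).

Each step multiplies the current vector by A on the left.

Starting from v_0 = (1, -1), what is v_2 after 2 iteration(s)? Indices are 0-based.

v_0 = (1, -1).
v_1 = A·v_0 = (1, -4).
v_2 = A·v_1 = (7, -10).

v_2 = (7, -10)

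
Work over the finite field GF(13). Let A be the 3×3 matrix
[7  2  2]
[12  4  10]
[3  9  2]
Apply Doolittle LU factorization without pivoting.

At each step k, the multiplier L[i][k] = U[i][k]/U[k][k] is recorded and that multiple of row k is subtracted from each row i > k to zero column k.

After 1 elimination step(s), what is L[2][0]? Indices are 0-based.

Step 1: pivot at (0,0) is 7.
  row1 ← row1 − (11)·row0  ⇒  L[1][0]=11, U row1=(0, 8, 1)
  row2 ← row2 − (6)·row0  ⇒  L[2][0]=6, U row2=(0, 10, 3)

L[2][0] = 6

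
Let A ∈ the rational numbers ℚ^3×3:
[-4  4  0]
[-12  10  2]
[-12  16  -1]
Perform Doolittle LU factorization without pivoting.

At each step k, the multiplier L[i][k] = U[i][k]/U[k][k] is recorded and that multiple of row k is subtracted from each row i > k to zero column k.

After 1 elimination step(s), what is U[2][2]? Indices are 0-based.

U[2][2] = -1

[col 0] pivot -4
  R1 -= 3*R0 → (0, -2, 2)  (L[1][0] := 3)
  R2 -= 3*R0 → (0, 4, -1)  (L[2][0] := 3)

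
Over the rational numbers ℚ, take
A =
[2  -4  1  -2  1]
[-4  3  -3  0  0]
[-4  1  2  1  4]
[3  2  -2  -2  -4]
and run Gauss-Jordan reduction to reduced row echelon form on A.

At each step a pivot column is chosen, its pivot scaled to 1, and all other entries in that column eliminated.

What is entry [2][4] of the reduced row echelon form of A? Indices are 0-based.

step 1: normalize row 0 (÷2) = (1, -2, 1/2, -1, 1/2)
  row 1: subtract -4×row0 = (0, -5, -1, -4, 2)
  row 2: subtract -4×row0 = (0, -7, 4, -3, 6)
  row 3: subtract 3×row0 = (0, 8, -7/2, 1, -11/2)
step 2: normalize row 1 (÷-5) = (0, 1, 1/5, 4/5, -2/5)
  row 0: subtract -2×row1 = (1, 0, 9/10, 3/5, -3/10)
  row 2: subtract -7×row1 = (0, 0, 27/5, 13/5, 16/5)
  row 3: subtract 8×row1 = (0, 0, -51/10, -27/5, -23/10)
step 3: normalize row 2 (÷27/5) = (0, 0, 1, 13/27, 16/27)
  row 0: subtract 9/10×row2 = (1, 0, 0, 1/6, -5/6)
  row 1: subtract 1/5×row2 = (0, 1, 0, 19/27, -14/27)
  row 3: subtract -51/10×row2 = (0, 0, 0, -53/18, 13/18)
step 4: normalize row 3 (÷-53/18) = (0, 0, 0, 1, -13/53)
  row 0: subtract 1/6×row3 = (1, 0, 0, 0, -42/53)
  row 1: subtract 19/27×row3 = (0, 1, 0, 0, -55/159)
  row 2: subtract 13/27×row3 = (0, 0, 1, 0, 113/159)

M[2][4] = 113/159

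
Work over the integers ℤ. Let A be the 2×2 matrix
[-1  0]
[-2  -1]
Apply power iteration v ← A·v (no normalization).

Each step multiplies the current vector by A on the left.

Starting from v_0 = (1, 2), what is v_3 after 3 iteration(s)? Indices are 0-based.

v_0 = (1, 2).
v_1 = A·v_0 = (-1, -4).
v_2 = A·v_1 = (1, 6).
v_3 = A·v_2 = (-1, -8).

v_3 = (-1, -8)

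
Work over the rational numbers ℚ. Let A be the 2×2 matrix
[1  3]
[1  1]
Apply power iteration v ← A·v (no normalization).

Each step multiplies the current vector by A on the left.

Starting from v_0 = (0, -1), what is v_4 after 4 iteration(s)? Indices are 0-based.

v_0 = (0, -1).
v_1 = A·v_0 = (-3, -1).
v_2 = A·v_1 = (-6, -4).
v_3 = A·v_2 = (-18, -10).
v_4 = A·v_3 = (-48, -28).

v_4 = (-48, -28)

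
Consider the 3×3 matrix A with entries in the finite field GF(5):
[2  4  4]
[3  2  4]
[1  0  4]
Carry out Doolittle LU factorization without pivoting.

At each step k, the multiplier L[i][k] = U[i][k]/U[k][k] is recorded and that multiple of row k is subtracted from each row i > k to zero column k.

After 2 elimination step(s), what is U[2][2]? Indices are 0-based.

U[2][2] = 3

Step 1: pivot at (0,0) is 2.
  row1 ← row1 − (4)·row0  ⇒  L[1][0]=4, U row1=(0, 1, 3)
  row2 ← row2 − (3)·row0  ⇒  L[2][0]=3, U row2=(0, 3, 2)
Step 2: pivot at (1,1) is 1.
  row2 ← row2 − (3)·row1  ⇒  L[2][1]=3, U row2=(0, 0, 3)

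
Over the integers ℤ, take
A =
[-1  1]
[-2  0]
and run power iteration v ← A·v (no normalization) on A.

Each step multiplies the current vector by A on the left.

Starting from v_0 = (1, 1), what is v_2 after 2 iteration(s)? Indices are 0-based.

v_0 = (1, 1).
v_1 = A·v_0 = (0, -2).
v_2 = A·v_1 = (-2, 0).

v_2 = (-2, 0)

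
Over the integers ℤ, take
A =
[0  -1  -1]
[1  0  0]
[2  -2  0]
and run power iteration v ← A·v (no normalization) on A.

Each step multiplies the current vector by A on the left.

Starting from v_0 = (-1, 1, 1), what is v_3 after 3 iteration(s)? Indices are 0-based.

v_0 = (-1, 1, 1).
v_1 = A·v_0 = (-2, -1, -4).
v_2 = A·v_1 = (5, -2, -2).
v_3 = A·v_2 = (4, 5, 14).

v_3 = (4, 5, 14)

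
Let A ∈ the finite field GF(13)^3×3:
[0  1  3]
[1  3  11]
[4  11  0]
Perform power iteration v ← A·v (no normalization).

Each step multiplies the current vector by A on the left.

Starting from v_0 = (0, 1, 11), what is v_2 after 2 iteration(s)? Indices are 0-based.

v_0 = (0, 1, 11).
v_1 = A·v_0 = (8, 7, 11).
v_2 = A·v_1 = (1, 7, 5).

v_2 = (1, 7, 5)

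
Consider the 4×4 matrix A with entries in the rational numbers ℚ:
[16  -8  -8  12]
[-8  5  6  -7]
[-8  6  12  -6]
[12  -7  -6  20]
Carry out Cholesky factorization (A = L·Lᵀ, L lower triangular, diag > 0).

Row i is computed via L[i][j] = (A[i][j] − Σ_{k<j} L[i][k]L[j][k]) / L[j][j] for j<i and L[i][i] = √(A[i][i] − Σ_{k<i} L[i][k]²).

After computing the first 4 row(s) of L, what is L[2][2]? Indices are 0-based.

L[2][2] = 2

Step 1: L[0][0] = √(16) = 4.
  L[1][0] = (-8) / L[0][0] = -2.
Step 2: L[1][1] = √(1) = 1.
  L[2][0] = (-8) / L[0][0] = -2.
  L[2][1] = (2) / L[1][1] = 2.
Step 3: L[2][2] = √(4) = 2.
  L[3][0] = (12) / L[0][0] = 3.
  L[3][1] = (-1) / L[1][1] = -1.
  L[3][2] = (2) / L[2][2] = 1.
Step 4: L[3][3] = √(9) = 3.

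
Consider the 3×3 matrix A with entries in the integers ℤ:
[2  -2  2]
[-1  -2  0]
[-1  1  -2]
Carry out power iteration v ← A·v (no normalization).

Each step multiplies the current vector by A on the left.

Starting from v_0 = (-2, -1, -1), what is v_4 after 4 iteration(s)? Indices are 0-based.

v_4 = (-48, -28, 22)

v_0 = (-2, -1, -1).
v_1 = A·v_0 = (-4, 4, 3).
v_2 = A·v_1 = (-10, -4, 2).
v_3 = A·v_2 = (-8, 18, 2).
v_4 = A·v_3 = (-48, -28, 22).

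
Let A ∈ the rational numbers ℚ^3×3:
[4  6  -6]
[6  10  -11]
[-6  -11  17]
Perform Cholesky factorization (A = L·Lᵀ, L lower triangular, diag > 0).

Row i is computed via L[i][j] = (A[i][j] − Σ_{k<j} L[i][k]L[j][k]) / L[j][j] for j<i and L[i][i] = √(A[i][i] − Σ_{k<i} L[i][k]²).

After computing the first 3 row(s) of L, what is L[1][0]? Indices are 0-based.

Step 1: L[0][0] = √(4) = 2.
  L[1][0] = (6) / L[0][0] = 3.
Step 2: L[1][1] = √(1) = 1.
  L[2][0] = (-6) / L[0][0] = -3.
  L[2][1] = (-2) / L[1][1] = -2.
Step 3: L[2][2] = √(4) = 2.

L[1][0] = 3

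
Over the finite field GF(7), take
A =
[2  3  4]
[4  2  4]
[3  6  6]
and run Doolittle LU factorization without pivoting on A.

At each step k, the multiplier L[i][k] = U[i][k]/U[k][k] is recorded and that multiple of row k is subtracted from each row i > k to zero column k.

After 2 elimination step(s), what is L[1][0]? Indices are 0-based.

k=0: U[0][0]=2
  eliminate (1,0): mult=2, new row 1: (0, 3, 3); set L[1][0]=2
  eliminate (2,0): mult=5, new row 2: (0, 5, 0); set L[2][0]=5
k=1: U[1][1]=3
  eliminate (2,1): mult=4, new row 2: (0, 0, 2); set L[2][1]=4

L[1][0] = 2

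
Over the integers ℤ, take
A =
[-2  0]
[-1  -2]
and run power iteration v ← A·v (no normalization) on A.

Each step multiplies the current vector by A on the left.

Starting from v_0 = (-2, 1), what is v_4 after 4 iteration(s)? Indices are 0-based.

v_0 = (-2, 1).
v_1 = A·v_0 = (4, 0).
v_2 = A·v_1 = (-8, -4).
v_3 = A·v_2 = (16, 16).
v_4 = A·v_3 = (-32, -48).

v_4 = (-32, -48)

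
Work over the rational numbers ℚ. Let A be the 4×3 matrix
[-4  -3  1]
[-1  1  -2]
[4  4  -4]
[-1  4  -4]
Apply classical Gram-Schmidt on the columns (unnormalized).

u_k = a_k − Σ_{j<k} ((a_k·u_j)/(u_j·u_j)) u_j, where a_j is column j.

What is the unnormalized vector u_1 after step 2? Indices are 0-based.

u_1 = (-5/17, 57/34, 22/17, 159/34)

Step 1: u_0 = a_0 = (-4, -1, 4, -1).
Step 2: u_1 = a_1 − (23/34)·u_0 = (-5/17, 57/34, 22/17, 159/34).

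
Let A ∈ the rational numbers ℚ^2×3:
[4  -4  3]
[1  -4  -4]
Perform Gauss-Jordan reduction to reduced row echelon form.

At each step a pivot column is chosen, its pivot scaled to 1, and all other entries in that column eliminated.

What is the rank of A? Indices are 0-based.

[1] R0 /= 4  ⇒  (1, -1, 3/4)
     R1 -= 1·R0  ⇒  (0, -3, -19/4)
[2] R1 /= -3  ⇒  (0, 1, 19/12)
     R0 -= -1·R1  ⇒  (1, 0, 7/3)

rank = 2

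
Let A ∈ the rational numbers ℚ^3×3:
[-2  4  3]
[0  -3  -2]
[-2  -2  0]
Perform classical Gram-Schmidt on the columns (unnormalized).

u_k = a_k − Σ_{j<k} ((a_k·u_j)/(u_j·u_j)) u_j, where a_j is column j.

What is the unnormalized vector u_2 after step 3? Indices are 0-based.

Step 1: u_0 = a_0 = (-2, 0, -2).
Step 2: u_1 = a_1 − (-1/2)·u_0 = (3, -3, -3).
Step 3: u_2 = a_2 − (-3/4)·u_0 − (5/9)·u_1 = (-1/6, -1/3, 1/6).

u_2 = (-1/6, -1/3, 1/6)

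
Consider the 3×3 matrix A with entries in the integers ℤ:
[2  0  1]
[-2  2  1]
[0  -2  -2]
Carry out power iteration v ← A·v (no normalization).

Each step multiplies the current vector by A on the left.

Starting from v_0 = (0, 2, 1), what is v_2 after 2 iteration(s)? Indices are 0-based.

v_2 = (-4, 2, 2)

v_0 = (0, 2, 1).
v_1 = A·v_0 = (1, 5, -6).
v_2 = A·v_1 = (-4, 2, 2).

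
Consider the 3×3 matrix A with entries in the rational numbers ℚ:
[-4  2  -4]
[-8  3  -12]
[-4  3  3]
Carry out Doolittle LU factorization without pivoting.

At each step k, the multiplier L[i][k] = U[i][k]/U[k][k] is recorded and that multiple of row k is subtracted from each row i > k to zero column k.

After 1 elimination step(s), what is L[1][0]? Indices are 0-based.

[col 0] pivot -4
  R1 -= 2*R0 → (0, -1, -4)  (L[1][0] := 2)
  R2 -= 1*R0 → (0, 1, 7)  (L[2][0] := 1)

L[1][0] = 2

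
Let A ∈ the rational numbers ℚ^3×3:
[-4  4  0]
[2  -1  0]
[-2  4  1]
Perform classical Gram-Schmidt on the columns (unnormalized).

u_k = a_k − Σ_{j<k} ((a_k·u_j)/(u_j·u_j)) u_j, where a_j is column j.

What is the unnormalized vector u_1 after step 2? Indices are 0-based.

Step 1: u_0 = a_0 = (-4, 2, -2).
Step 2: u_1 = a_1 − (-13/12)·u_0 = (-1/3, 7/6, 11/6).

u_1 = (-1/3, 7/6, 11/6)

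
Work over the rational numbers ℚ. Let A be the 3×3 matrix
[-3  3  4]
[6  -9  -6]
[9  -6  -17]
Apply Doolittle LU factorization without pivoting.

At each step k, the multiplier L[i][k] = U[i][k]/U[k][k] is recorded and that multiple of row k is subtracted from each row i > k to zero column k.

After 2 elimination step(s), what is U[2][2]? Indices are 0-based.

U[2][2] = -3

k=0: U[0][0]=-3
  eliminate (1,0): mult=-2, new row 1: (0, -3, 2); set L[1][0]=-2
  eliminate (2,0): mult=-3, new row 2: (0, 3, -5); set L[2][0]=-3
k=1: U[1][1]=-3
  eliminate (2,1): mult=-1, new row 2: (0, 0, -3); set L[2][1]=-1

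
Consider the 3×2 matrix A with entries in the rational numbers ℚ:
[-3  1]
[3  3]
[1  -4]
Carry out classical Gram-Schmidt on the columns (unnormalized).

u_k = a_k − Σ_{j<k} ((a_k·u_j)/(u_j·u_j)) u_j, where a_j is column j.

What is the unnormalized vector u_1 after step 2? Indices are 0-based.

u_1 = (25/19, 51/19, -78/19)

Step 1: u_0 = a_0 = (-3, 3, 1).
Step 2: u_1 = a_1 − (2/19)·u_0 = (25/19, 51/19, -78/19).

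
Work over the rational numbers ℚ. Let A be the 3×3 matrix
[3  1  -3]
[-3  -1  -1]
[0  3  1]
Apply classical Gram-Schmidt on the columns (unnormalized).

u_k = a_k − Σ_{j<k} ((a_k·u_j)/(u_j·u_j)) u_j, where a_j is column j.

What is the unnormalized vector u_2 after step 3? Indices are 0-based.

u_2 = (-2, -2, 0)

Step 1: u_0 = a_0 = (3, -3, 0).
Step 2: u_1 = a_1 − (1/3)·u_0 = (0, 0, 3).
Step 3: u_2 = a_2 − (-1/3)·u_0 − (1/3)·u_1 = (-2, -2, 0).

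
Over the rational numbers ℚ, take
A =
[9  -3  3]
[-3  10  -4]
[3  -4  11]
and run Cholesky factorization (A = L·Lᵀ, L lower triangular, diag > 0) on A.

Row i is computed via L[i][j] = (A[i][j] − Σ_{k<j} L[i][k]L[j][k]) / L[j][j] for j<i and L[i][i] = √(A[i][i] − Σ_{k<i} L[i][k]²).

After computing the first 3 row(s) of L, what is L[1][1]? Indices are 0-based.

L[1][1] = 3

Step 1: L[0][0] = √(9) = 3.
  L[1][0] = (-3) / L[0][0] = -1.
Step 2: L[1][1] = √(9) = 3.
  L[2][0] = (3) / L[0][0] = 1.
  L[2][1] = (-3) / L[1][1] = -1.
Step 3: L[2][2] = √(9) = 3.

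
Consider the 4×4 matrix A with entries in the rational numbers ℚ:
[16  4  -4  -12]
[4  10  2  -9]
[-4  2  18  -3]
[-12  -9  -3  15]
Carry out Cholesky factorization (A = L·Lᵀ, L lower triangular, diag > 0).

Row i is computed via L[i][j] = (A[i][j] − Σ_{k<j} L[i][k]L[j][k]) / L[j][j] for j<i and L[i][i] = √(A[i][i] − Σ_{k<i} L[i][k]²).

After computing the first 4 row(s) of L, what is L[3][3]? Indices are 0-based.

L[3][3] = 1

Step 1: L[0][0] = √(16) = 4.
  L[1][0] = (4) / L[0][0] = 1.
Step 2: L[1][1] = √(9) = 3.
  L[2][0] = (-4) / L[0][0] = -1.
  L[2][1] = (3) / L[1][1] = 1.
Step 3: L[2][2] = √(16) = 4.
  L[3][0] = (-12) / L[0][0] = -3.
  L[3][1] = (-6) / L[1][1] = -2.
  L[3][2] = (-4) / L[2][2] = -1.
Step 4: L[3][3] = √(1) = 1.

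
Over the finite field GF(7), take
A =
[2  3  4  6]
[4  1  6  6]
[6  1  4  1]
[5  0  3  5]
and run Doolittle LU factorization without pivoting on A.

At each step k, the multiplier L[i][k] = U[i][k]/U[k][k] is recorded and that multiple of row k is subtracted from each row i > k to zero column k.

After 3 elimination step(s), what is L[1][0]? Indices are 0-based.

L[1][0] = 2

k=0: U[0][0]=2
  eliminate (1,0): mult=2, new row 1: (0, 2, 5, 1); set L[1][0]=2
  eliminate (2,0): mult=3, new row 2: (0, 6, 6, 4); set L[2][0]=3
  eliminate (3,0): mult=6, new row 3: (0, 3, 0, 4); set L[3][0]=6
k=1: U[1][1]=2
  eliminate (2,1): mult=3, new row 2: (0, 0, 5, 1); set L[2][1]=3
  eliminate (3,1): mult=5, new row 3: (0, 0, 3, 6); set L[3][1]=5
k=2: U[2][2]=5
  eliminate (3,2): mult=2, new row 3: (0, 0, 0, 4); set L[3][2]=2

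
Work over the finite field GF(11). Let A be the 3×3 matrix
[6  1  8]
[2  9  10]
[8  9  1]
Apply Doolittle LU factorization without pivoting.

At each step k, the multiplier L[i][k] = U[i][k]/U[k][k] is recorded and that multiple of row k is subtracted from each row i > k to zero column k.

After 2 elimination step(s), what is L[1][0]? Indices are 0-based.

Step 1: pivot at (0,0) is 6.
  row1 ← row1 − (4)·row0  ⇒  L[1][0]=4, U row1=(0, 5, 0)
  row2 ← row2 − (5)·row0  ⇒  L[2][0]=5, U row2=(0, 4, 5)
Step 2: pivot at (1,1) is 5.
  row2 ← row2 − (3)·row1  ⇒  L[2][1]=3, U row2=(0, 0, 5)

L[1][0] = 4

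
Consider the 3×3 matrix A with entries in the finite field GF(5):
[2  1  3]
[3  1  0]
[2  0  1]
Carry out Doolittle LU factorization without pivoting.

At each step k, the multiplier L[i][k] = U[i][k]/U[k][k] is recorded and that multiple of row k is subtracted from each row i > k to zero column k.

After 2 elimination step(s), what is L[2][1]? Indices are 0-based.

L[2][1] = 2

Step 1: pivot at (0,0) is 2.
  row1 ← row1 − (4)·row0  ⇒  L[1][0]=4, U row1=(0, 2, 3)
  row2 ← row2 − (1)·row0  ⇒  L[2][0]=1, U row2=(0, 4, 3)
Step 2: pivot at (1,1) is 2.
  row2 ← row2 − (2)·row1  ⇒  L[2][1]=2, U row2=(0, 0, 2)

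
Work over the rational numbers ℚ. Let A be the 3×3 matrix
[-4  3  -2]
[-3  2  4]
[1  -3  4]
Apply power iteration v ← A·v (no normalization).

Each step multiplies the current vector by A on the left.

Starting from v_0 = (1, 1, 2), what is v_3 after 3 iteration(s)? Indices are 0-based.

v_3 = (47, 11, -138)

v_0 = (1, 1, 2).
v_1 = A·v_0 = (-5, 7, 6).
v_2 = A·v_1 = (29, 53, -2).
v_3 = A·v_2 = (47, 11, -138).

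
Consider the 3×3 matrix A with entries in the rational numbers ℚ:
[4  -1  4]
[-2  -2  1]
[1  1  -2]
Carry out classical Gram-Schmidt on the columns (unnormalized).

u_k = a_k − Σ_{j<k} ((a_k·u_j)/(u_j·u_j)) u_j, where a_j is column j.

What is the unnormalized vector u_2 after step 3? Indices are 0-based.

Step 1: u_0 = a_0 = (4, -2, 1).
Step 2: u_1 = a_1 − (1/21)·u_0 = (-25/21, -40/21, 20/21).
Step 3: u_2 = a_2 − (4/7)·u_0 − (-36/25)·u_1 = (0, -3/5, -6/5).

u_2 = (0, -3/5, -6/5)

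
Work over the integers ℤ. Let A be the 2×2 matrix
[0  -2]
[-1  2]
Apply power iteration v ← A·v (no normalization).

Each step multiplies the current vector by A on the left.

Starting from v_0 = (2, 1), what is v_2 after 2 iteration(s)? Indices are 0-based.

v_0 = (2, 1).
v_1 = A·v_0 = (-2, 0).
v_2 = A·v_1 = (0, 2).

v_2 = (0, 2)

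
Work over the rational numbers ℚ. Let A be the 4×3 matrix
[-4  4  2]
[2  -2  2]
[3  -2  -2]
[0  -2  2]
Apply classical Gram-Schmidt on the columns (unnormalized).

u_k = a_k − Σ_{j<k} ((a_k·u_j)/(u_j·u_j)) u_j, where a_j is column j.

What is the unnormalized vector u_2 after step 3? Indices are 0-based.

Step 1: u_0 = a_0 = (-4, 2, 3, 0).
Step 2: u_1 = a_1 − (-26/29)·u_0 = (12/29, -6/29, 20/29, -2).
Step 3: u_2 = a_2 − (-10/29)·u_0 − (-18/17)·u_1 = (18/17, 42/17, -4/17, -2/17).

u_2 = (18/17, 42/17, -4/17, -2/17)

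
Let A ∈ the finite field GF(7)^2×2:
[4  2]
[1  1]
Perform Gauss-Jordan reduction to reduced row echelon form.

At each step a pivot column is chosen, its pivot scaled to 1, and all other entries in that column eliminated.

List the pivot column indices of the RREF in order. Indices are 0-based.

pivot(0,0)=4: scale R0 → (1, 4)
  clear (1,0): R1 −= (1)R0 → (0, 4)
pivot(1,1)=4: scale R1 → (0, 1)
  clear (0,1): R0 −= (4)R1 → (1, 0)

pivot columns: 0, 1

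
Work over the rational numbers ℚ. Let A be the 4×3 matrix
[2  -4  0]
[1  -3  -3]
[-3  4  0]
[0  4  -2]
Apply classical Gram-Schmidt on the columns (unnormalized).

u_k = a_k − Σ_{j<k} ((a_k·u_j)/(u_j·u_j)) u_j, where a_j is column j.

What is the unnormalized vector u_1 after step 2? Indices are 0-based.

Step 1: u_0 = a_0 = (2, 1, -3, 0).
Step 2: u_1 = a_1 − (-23/14)·u_0 = (-5/7, -19/14, -13/14, 4).

u_1 = (-5/7, -19/14, -13/14, 4)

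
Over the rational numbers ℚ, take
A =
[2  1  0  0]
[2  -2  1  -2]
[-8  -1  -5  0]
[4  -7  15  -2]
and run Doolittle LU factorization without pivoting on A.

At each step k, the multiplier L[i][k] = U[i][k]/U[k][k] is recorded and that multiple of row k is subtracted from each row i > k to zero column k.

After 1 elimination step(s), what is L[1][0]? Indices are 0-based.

k=0: U[0][0]=2
  eliminate (1,0): mult=1, new row 1: (0, -3, 1, -2); set L[1][0]=1
  eliminate (2,0): mult=-4, new row 2: (0, 3, -5, 0); set L[2][0]=-4
  eliminate (3,0): mult=2, new row 3: (0, -9, 15, -2); set L[3][0]=2

L[1][0] = 1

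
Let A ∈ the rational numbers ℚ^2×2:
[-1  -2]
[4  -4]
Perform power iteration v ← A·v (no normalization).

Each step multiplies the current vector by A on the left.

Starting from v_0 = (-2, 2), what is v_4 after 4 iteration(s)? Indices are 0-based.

v_0 = (-2, 2).
v_1 = A·v_0 = (-2, -16).
v_2 = A·v_1 = (34, 56).
v_3 = A·v_2 = (-146, -88).
v_4 = A·v_3 = (322, -232).

v_4 = (322, -232)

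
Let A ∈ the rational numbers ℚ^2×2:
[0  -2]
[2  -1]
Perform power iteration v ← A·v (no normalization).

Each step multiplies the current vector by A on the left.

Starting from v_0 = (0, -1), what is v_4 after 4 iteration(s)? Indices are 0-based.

v_0 = (0, -1).
v_1 = A·v_0 = (2, 1).
v_2 = A·v_1 = (-2, 3).
v_3 = A·v_2 = (-6, -7).
v_4 = A·v_3 = (14, -5).

v_4 = (14, -5)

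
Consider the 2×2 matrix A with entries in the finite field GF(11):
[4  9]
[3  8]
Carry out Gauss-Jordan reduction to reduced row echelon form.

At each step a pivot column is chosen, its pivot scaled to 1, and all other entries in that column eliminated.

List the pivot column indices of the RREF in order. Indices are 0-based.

pivot(0,0)=4: scale R0 → (1, 5)
  clear (1,0): R1 −= (3)R0 → (0, 4)
pivot(1,1)=4: scale R1 → (0, 1)
  clear (0,1): R0 −= (5)R1 → (1, 0)

pivot columns: 0, 1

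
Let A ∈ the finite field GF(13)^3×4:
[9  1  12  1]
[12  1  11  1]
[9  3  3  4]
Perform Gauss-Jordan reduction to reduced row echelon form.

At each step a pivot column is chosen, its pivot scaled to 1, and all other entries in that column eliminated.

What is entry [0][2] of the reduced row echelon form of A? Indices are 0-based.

M[0][2] = 4

[1] R0 /= 9  ⇒  (1, 3, 10, 3)
     R1 -= 12·R0  ⇒  (0, 4, 8, 4)
     R2 -= 9·R0  ⇒  (0, 2, 4, 3)
[2] R1 /= 4  ⇒  (0, 1, 2, 1)
     R0 -= 3·R1  ⇒  (1, 0, 4, 0)
     R2 -= 2·R1  ⇒  (0, 0, 0, 1)
column 2 empty below row 2
[3] R2 /= 1  ⇒  (0, 0, 0, 1)
     R1 -= 1·R2  ⇒  (0, 1, 2, 0)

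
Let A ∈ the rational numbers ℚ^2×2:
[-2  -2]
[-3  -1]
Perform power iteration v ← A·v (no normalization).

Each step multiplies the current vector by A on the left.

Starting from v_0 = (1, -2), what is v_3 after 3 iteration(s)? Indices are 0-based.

v_3 = (14, 11)

v_0 = (1, -2).
v_1 = A·v_0 = (2, -1).
v_2 = A·v_1 = (-2, -5).
v_3 = A·v_2 = (14, 11).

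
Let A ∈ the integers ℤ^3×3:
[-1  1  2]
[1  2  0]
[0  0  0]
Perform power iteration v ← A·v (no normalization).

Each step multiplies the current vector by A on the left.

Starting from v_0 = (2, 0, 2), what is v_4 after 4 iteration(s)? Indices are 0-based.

v_0 = (2, 0, 2).
v_1 = A·v_0 = (2, 2, 0).
v_2 = A·v_1 = (0, 6, 0).
v_3 = A·v_2 = (6, 12, 0).
v_4 = A·v_3 = (6, 30, 0).

v_4 = (6, 30, 0)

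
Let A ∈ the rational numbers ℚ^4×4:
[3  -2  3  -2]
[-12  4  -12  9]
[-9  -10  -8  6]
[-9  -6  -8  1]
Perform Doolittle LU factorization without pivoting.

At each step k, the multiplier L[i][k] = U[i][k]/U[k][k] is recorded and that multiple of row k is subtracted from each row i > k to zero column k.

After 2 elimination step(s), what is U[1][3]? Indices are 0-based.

k=0: U[0][0]=3
  eliminate (1,0): mult=-4, new row 1: (0, -4, 0, 1); set L[1][0]=-4
  eliminate (2,0): mult=-3, new row 2: (0, -16, 1, 0); set L[2][0]=-3
  eliminate (3,0): mult=-3, new row 3: (0, -12, 1, -5); set L[3][0]=-3
k=1: U[1][1]=-4
  eliminate (2,1): mult=4, new row 2: (0, 0, 1, -4); set L[2][1]=4
  eliminate (3,1): mult=3, new row 3: (0, 0, 1, -8); set L[3][1]=3

U[1][3] = 1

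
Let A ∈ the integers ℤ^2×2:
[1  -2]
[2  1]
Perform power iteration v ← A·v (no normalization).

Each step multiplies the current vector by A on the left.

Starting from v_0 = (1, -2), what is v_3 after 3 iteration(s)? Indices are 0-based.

v_0 = (1, -2).
v_1 = A·v_0 = (5, 0).
v_2 = A·v_1 = (5, 10).
v_3 = A·v_2 = (-15, 20).

v_3 = (-15, 20)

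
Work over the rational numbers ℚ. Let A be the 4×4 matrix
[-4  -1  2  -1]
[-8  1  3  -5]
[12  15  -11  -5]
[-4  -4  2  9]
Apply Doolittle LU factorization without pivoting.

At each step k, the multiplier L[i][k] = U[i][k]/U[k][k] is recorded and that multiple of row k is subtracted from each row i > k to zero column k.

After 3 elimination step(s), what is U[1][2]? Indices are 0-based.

k=0: U[0][0]=-4
  eliminate (1,0): mult=2, new row 1: (0, 3, -1, -3); set L[1][0]=2
  eliminate (2,0): mult=-3, new row 2: (0, 12, -5, -8); set L[2][0]=-3
  eliminate (3,0): mult=1, new row 3: (0, -3, 0, 10); set L[3][0]=1
k=1: U[1][1]=3
  eliminate (2,1): mult=4, new row 2: (0, 0, -1, 4); set L[2][1]=4
  eliminate (3,1): mult=-1, new row 3: (0, 0, -1, 7); set L[3][1]=-1
k=2: U[2][2]=-1
  eliminate (3,2): mult=1, new row 3: (0, 0, 0, 3); set L[3][2]=1

U[1][2] = -1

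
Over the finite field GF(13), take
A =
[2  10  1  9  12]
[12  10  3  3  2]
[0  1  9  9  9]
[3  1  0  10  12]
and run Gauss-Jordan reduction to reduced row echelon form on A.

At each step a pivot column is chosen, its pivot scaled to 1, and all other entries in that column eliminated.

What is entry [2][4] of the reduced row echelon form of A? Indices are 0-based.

M[2][4] = 4

pivot(0,0)=2: scale R0 → (1, 5, 7, 11, 6)
  clear (1,0): R1 −= (12)R0 → (0, 2, 10, 1, 8)
  clear (3,0): R3 −= (3)R0 → (0, 12, 5, 3, 7)
pivot(1,1)=2: scale R1 → (0, 1, 5, 7, 4)
  clear (0,1): R0 −= (5)R1 → (1, 0, 8, 2, 12)
  clear (2,1): R2 −= (1)R1 → (0, 0, 4, 2, 5)
  clear (3,1): R3 −= (12)R1 → (0, 0, 10, 10, 11)
pivot(2,2)=4: scale R2 → (0, 0, 1, 7, 11)
  clear (0,2): R0 −= (8)R2 → (1, 0, 0, 11, 2)
  clear (1,2): R1 −= (5)R2 → (0, 1, 0, 11, 1)
  clear (3,2): R3 −= (10)R2 → (0, 0, 0, 5, 5)
pivot(3,3)=5: scale R3 → (0, 0, 0, 1, 1)
  clear (0,3): R0 −= (11)R3 → (1, 0, 0, 0, 4)
  clear (1,3): R1 −= (11)R3 → (0, 1, 0, 0, 3)
  clear (2,3): R2 −= (7)R3 → (0, 0, 1, 0, 4)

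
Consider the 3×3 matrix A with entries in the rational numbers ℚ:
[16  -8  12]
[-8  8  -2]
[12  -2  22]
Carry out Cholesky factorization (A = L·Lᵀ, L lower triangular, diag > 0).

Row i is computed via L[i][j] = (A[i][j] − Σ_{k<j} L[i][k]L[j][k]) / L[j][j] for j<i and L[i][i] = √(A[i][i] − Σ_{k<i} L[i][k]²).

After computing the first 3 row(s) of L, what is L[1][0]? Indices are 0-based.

Step 1: L[0][0] = √(16) = 4.
  L[1][0] = (-8) / L[0][0] = -2.
Step 2: L[1][1] = √(4) = 2.
  L[2][0] = (12) / L[0][0] = 3.
  L[2][1] = (4) / L[1][1] = 2.
Step 3: L[2][2] = √(9) = 3.

L[1][0] = -2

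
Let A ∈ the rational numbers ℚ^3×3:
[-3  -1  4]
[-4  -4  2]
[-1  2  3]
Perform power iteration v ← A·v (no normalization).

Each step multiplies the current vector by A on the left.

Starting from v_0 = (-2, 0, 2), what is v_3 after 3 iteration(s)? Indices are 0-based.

v_0 = (-2, 0, 2).
v_1 = A·v_0 = (14, 12, 8).
v_2 = A·v_1 = (-22, -88, 34).
v_3 = A·v_2 = (290, 508, -52).

v_3 = (290, 508, -52)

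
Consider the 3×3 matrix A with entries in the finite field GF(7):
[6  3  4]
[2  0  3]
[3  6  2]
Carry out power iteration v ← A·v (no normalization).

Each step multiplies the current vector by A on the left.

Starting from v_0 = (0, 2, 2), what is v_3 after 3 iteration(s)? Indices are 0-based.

v_3 = (5, 4, 5)

v_0 = (0, 2, 2).
v_1 = A·v_0 = (0, 6, 2).
v_2 = A·v_1 = (5, 6, 5).
v_3 = A·v_2 = (5, 4, 5).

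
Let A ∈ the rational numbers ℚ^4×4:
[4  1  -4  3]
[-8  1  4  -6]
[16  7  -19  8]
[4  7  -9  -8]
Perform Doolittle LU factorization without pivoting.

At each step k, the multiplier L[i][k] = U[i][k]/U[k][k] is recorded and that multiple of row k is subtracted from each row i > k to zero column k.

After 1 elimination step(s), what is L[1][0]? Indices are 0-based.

L[1][0] = -2

[col 0] pivot 4
  R1 -= -2*R0 → (0, 3, -4, 0)  (L[1][0] := -2)
  R2 -= 4*R0 → (0, 3, -3, -4)  (L[2][0] := 4)
  R3 -= 1*R0 → (0, 6, -5, -11)  (L[3][0] := 1)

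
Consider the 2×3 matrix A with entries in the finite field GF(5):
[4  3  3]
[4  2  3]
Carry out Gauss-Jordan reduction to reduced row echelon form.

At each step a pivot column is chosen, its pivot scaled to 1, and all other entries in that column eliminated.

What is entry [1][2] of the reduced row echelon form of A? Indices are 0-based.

M[1][2] = 0

step 1: normalize row 0 (÷4) = (1, 2, 2)
  row 1: subtract 4×row0 = (0, 4, 0)
step 2: normalize row 1 (÷4) = (0, 1, 0)
  row 0: subtract 2×row1 = (1, 0, 2)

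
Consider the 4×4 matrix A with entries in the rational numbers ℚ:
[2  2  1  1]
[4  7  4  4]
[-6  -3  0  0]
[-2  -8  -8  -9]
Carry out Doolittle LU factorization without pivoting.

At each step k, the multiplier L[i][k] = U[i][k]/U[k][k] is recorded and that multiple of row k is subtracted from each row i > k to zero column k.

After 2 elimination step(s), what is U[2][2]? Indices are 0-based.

U[2][2] = 1

Step 1: pivot at (0,0) is 2.
  row1 ← row1 − (2)·row0  ⇒  L[1][0]=2, U row1=(0, 3, 2, 2)
  row2 ← row2 − (-3)·row0  ⇒  L[2][0]=-3, U row2=(0, 3, 3, 3)
  row3 ← row3 − (-1)·row0  ⇒  L[3][0]=-1, U row3=(0, -6, -7, -8)
Step 2: pivot at (1,1) is 3.
  row2 ← row2 − (1)·row1  ⇒  L[2][1]=1, U row2=(0, 0, 1, 1)
  row3 ← row3 − (-2)·row1  ⇒  L[3][1]=-2, U row3=(0, 0, -3, -4)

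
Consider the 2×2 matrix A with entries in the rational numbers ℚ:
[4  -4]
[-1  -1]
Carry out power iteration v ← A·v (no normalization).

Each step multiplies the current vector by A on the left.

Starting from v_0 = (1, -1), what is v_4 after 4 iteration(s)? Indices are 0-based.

v_4 = (736, -136)

v_0 = (1, -1).
v_1 = A·v_0 = (8, 0).
v_2 = A·v_1 = (32, -8).
v_3 = A·v_2 = (160, -24).
v_4 = A·v_3 = (736, -136).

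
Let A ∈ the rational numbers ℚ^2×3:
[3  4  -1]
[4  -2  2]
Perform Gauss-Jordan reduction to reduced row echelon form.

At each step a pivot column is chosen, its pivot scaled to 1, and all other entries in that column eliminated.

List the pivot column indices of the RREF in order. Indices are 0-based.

pivot columns: 0, 1

pivot(0,0)=3: scale R0 → (1, 4/3, -1/3)
  clear (1,0): R1 −= (4)R0 → (0, -22/3, 10/3)
pivot(1,1)=-22/3: scale R1 → (0, 1, -5/11)
  clear (0,1): R0 −= (4/3)R1 → (1, 0, 3/11)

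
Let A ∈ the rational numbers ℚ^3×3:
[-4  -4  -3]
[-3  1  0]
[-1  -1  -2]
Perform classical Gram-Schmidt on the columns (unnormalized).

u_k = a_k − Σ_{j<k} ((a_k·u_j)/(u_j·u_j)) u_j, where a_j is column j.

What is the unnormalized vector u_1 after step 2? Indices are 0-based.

Step 1: u_0 = a_0 = (-4, -3, -1).
Step 2: u_1 = a_1 − (7/13)·u_0 = (-24/13, 34/13, -6/13).

u_1 = (-24/13, 34/13, -6/13)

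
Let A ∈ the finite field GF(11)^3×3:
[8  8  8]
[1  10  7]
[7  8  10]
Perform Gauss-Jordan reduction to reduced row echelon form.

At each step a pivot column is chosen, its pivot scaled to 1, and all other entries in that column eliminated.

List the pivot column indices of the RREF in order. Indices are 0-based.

pivot columns: 0, 1, 2

pivot(0,0)=8: scale R0 → (1, 1, 1)
  clear (1,0): R1 −= (1)R0 → (0, 9, 6)
  clear (2,0): R2 −= (7)R0 → (0, 1, 3)
pivot(1,1)=9: scale R1 → (0, 1, 8)
  clear (0,1): R0 −= (1)R1 → (1, 0, 4)
  clear (2,1): R2 −= (1)R1 → (0, 0, 6)
pivot(2,2)=6: scale R2 → (0, 0, 1)
  clear (0,2): R0 −= (4)R2 → (1, 0, 0)
  clear (1,2): R1 −= (8)R2 → (0, 1, 0)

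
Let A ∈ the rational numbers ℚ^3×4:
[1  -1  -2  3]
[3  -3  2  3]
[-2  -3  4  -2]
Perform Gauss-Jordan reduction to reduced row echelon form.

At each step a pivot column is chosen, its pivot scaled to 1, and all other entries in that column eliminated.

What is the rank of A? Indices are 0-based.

step 1: normalize row 0 (÷1) = (1, -1, -2, 3)
  row 1: subtract 3×row0 = (0, 0, 8, -6)
  row 2: subtract -2×row0 = (0, -5, 0, 4)
step 2: exchange rows 1,2
step 2: normalize row 1 (÷-5) = (0, 1, 0, -4/5)
  row 0: subtract -1×row1 = (1, 0, -2, 11/5)
step 3: normalize row 2 (÷8) = (0, 0, 1, -3/4)
  row 0: subtract -2×row2 = (1, 0, 0, 7/10)

rank = 3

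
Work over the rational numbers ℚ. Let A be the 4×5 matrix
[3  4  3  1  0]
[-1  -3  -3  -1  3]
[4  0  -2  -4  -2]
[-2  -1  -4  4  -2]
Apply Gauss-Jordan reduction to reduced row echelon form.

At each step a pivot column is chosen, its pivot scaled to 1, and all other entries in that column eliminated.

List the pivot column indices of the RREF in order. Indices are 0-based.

pivot(0,0)=3: scale R0 → (1, 4/3, 1, 1/3, 0)
  clear (1,0): R1 −= (-1)R0 → (0, -5/3, -2, -2/3, 3)
  clear (2,0): R2 −= (4)R0 → (0, -16/3, -6, -16/3, -2)
  clear (3,0): R3 −= (-2)R0 → (0, 5/3, -2, 14/3, -2)
pivot(1,1)=-5/3: scale R1 → (0, 1, 6/5, 2/5, -9/5)
  clear (0,1): R0 −= (4/3)R1 → (1, 0, -3/5, -1/5, 12/5)
  clear (2,1): R2 −= (-16/3)R1 → (0, 0, 2/5, -16/5, -58/5)
  clear (3,1): R3 −= (5/3)R1 → (0, 0, -4, 4, 1)
pivot(2,2)=2/5: scale R2 → (0, 0, 1, -8, -29)
  clear (0,2): R0 −= (-3/5)R2 → (1, 0, 0, -5, -15)
  clear (1,2): R1 −= (6/5)R2 → (0, 1, 0, 10, 33)
  clear (3,2): R3 −= (-4)R2 → (0, 0, 0, -28, -115)
pivot(3,3)=-28: scale R3 → (0, 0, 0, 1, 115/28)
  clear (0,3): R0 −= (-5)R3 → (1, 0, 0, 0, 155/28)
  clear (1,3): R1 −= (10)R3 → (0, 1, 0, 0, -113/14)
  clear (2,3): R2 −= (-8)R3 → (0, 0, 1, 0, 27/7)

pivot columns: 0, 1, 2, 3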